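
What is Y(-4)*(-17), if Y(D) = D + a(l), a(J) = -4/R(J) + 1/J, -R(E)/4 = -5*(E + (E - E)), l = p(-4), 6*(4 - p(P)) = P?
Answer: 2278/35 ≈ 65.086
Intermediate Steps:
p(P) = 4 - P/6
l = 14/3 (l = 4 - ⅙*(-4) = 4 + ⅔ = 14/3 ≈ 4.6667)
R(E) = 20*E (R(E) = -(-20)*(E + (E - E)) = -(-20)*(E + 0) = -(-20)*E = 20*E)
a(J) = 4/(5*J) (a(J) = -4*1/(20*J) + 1/J = -1/(5*J) + 1/J = 4/(5*J))
Y(D) = 6/35 + D (Y(D) = D + 4/(5*(14/3)) = D + (⅘)*(3/14) = D + 6/35 = 6/35 + D)
Y(-4)*(-17) = (6/35 - 4)*(-17) = -134/35*(-17) = 2278/35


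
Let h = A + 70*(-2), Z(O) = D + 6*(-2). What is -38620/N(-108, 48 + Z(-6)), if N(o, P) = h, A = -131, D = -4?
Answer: 38620/271 ≈ 142.51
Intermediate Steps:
Z(O) = -16 (Z(O) = -4 + 6*(-2) = -4 - 12 = -16)
h = -271 (h = -131 + 70*(-2) = -131 - 140 = -271)
N(o, P) = -271
-38620/N(-108, 48 + Z(-6)) = -38620/(-271) = -38620*(-1/271) = 38620/271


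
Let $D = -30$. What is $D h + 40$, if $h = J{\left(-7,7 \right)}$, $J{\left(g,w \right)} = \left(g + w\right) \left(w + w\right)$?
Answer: $40$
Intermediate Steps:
$J{\left(g,w \right)} = 2 w \left(g + w\right)$ ($J{\left(g,w \right)} = \left(g + w\right) 2 w = 2 w \left(g + w\right)$)
$h = 0$ ($h = 2 \cdot 7 \left(-7 + 7\right) = 2 \cdot 7 \cdot 0 = 0$)
$D h + 40 = \left(-30\right) 0 + 40 = 0 + 40 = 40$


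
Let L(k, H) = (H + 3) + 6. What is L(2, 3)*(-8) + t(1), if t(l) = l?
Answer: -95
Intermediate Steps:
L(k, H) = 9 + H (L(k, H) = (3 + H) + 6 = 9 + H)
L(2, 3)*(-8) + t(1) = (9 + 3)*(-8) + 1 = 12*(-8) + 1 = -96 + 1 = -95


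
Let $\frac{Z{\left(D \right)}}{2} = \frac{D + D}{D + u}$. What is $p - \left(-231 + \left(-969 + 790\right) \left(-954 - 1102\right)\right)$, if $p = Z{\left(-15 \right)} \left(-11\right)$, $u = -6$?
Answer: $- \frac{2574771}{7} \approx -3.6782 \cdot 10^{5}$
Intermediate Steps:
$Z{\left(D \right)} = \frac{4 D}{-6 + D}$ ($Z{\left(D \right)} = 2 \frac{D + D}{D - 6} = 2 \frac{2 D}{-6 + D} = \frac{4 D}{-6 + D}$)
$p = - \frac{220}{7}$ ($p = 4 \left(-15\right) \frac{1}{-6 - 15} \left(-11\right) = 4 \left(-15\right) \frac{1}{-21} \left(-11\right) = 4 \left(-15\right) \left(- \frac{1}{21}\right) \left(-11\right) = \frac{20}{7} \left(-11\right) = - \frac{220}{7} \approx -31.429$)
$p - \left(-231 + \left(-969 + 790\right) \left(-954 - 1102\right)\right) = - \frac{220}{7} - \left(-231 + \left(-969 + 790\right) \left(-954 - 1102\right)\right) = - \frac{220}{7} - \left(-231 - -368024\right) = - \frac{220}{7} - \left(-231 + 368024\right) = - \frac{220}{7} - 367793 = - \frac{2574771}{7}$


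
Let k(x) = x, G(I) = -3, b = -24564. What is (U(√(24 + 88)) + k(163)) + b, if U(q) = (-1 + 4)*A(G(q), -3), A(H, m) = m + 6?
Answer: -24392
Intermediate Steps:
A(H, m) = 6 + m
U(q) = 9 (U(q) = (-1 + 4)*(6 - 3) = 3*3 = 9)
(U(√(24 + 88)) + k(163)) + b = (9 + 163) - 24564 = 172 - 24564 = -24392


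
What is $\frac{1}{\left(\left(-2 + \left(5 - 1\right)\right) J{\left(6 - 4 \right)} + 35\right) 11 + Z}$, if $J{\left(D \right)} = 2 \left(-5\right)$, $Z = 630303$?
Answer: $\frac{1}{630468} \approx 1.5861 \cdot 10^{-6}$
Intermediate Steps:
$J{\left(D \right)} = -10$
$\frac{1}{\left(\left(-2 + \left(5 - 1\right)\right) J{\left(6 - 4 \right)} + 35\right) 11 + Z} = \frac{1}{\left(\left(-2 + \left(5 - 1\right)\right) \left(-10\right) + 35\right) 11 + 630303} = \frac{1}{\left(\left(-2 + 4\right) \left(-10\right) + 35\right) 11 + 630303} = \frac{1}{\left(2 \left(-10\right) + 35\right) 11 + 630303} = \frac{1}{\left(-20 + 35\right) 11 + 630303} = \frac{1}{15 \cdot 11 + 630303} = \frac{1}{165 + 630303} = \frac{1}{630468}$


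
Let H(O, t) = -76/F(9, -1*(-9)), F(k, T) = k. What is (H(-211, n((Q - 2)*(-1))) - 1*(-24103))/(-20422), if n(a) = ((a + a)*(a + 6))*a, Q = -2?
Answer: -216851/183798 ≈ -1.1798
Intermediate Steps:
n(a) = 2*a²*(6 + a) (n(a) = ((2*a)*(6 + a))*a = (2*a*(6 + a))*a = 2*a²*(6 + a))
H(O, t) = -76/9
(H(-211, n((Q - 2)*(-1))) - 1*(-24103))/(-20422) = (-76/9 - 1*(-24103))/(-20422) = (-76/9 + 24103)*(-1/20422) = (216851/9)*(-1/20422) = -216851/183798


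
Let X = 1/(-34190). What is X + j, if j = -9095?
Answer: -310958051/34190 ≈ -9095.0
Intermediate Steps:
X = -1/34190 ≈ -2.9248e-5
X + j = -1/34190 - 9095 = -310958051/34190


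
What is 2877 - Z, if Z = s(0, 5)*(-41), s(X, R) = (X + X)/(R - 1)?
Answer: 2877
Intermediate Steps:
s(X, R) = 2*X/(-1 + R) (s(X, R) = (2*X)/(-1 + R) = 2*X/(-1 + R))
Z = 0 (Z = (2*0/(-1 + 5))*(-41) = (2*0/4)*(-41) = (2*0*(1/4))*(-41) = 0*(-41) = 0)
2877 - Z = 2877 - 1*0 = 2877 + 0 = 2877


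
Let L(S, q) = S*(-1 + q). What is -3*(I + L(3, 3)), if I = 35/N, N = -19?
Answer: -237/19 ≈ -12.474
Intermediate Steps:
I = -35/19 (I = 35/(-19) = 35*(-1/19) = -35/19 ≈ -1.8421)
-3*(I + L(3, 3)) = -3*(-35/19 + 3*(-1 + 3)) = -3*(-35/19 + 3*2) = -3*(-35/19 + 6) = -3*79/19 = -237/19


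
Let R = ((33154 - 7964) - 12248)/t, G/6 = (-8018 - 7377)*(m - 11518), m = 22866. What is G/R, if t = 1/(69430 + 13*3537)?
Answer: -174702460/248941527 ≈ -0.70178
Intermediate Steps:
G = -1048214760 (G = 6*((-8018 - 7377)*(22866 - 11518)) = 6*(-15395*11348) = 6*(-174702460) = -1048214760)
t = 1/115411 (t = 1/(69430 + 45981) = 1/115411 ≈ 8.6647e-6)
R = 1493649162 (R = ((33154 - 7964) - 12248)/(1/115411) = (25190 - 12248)*115411 = 12942*115411 = 1493649162)
G/R = -1048214760/1493649162 = -1048214760*1/1493649162 = -174702460/248941527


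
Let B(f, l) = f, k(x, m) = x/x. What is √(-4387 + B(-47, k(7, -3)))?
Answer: I*√4434 ≈ 66.588*I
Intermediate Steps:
k(x, m) = 1
√(-4387 + B(-47, k(7, -3))) = √(-4387 - 47) = √(-4434) = I*√4434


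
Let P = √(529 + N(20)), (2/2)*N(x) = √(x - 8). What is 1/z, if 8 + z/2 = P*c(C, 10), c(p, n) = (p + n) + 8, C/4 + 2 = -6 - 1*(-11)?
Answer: -1/(16 - 60*√(529 + 2*√3)) ≈ 0.00073072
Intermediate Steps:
C = 12 (C = -8 + 4*(-6 - 1*(-11)) = -8 + 4*(-6 + 11) = -8 + 4*5 = -8 + 20 = 12)
c(p, n) = 8 + n + p (c(p, n) = (n + p) + 8 = 8 + n + p)
N(x) = √(-8 + x) (N(x) = √(x - 8) = √(-8 + x))
P = √(529 + 2*√3) (P = √(529 + √(-8 + 20)) = √(529 + √12) = √(529 + 2*√3) ≈ 23.075)
z = -16 + 60*√(529 + 2*√3) (z = -16 + 2*(√(529 + 2*√3)*(8 + 10 + 12)) = -16 + 2*(√(529 + 2*√3)*30) = -16 + 2*(30*√(529 + 2*√3)) = -16 + 60*√(529 + 2*√3) ≈ 1368.5)
1/z = 1/(-16 + 60*√(529 + 2*√3))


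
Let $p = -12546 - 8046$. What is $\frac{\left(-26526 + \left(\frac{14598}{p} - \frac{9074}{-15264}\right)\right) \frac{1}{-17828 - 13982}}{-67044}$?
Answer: $- \frac{28949964679}{2327544461024640} \approx -1.2438 \cdot 10^{-5}$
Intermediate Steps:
$p = -20592$ ($p = -12546 - 8046 = -20592$)
$\frac{\left(-26526 + \left(\frac{14598}{p} - \frac{9074}{-15264}\right)\right) \frac{1}{-17828 - 13982}}{-67044} = \frac{\left(-26526 + \left(\frac{14598}{-20592} - \frac{9074}{-15264}\right)\right) \frac{1}{-17828 - 13982}}{-67044} = \frac{-26526 + \left(14598 \left(- \frac{1}{20592}\right) - - \frac{4537}{7632}\right)}{-31810} \left(- \frac{1}{67044}\right) = \left(-26526 + \left(- \frac{811}{1144} + \frac{4537}{7632}\right)\right) \left(- \frac{1}{31810}\right) \left(- \frac{1}{67044}\right) = \left(-26526 - \frac{124903}{1091376}\right) \left(- \frac{1}{31810}\right) \left(- \frac{1}{67044}\right) = \left(- \frac{28949964679}{1091376}\right) \left(- \frac{1}{31810}\right) \left(- \frac{1}{67044}\right) = \frac{28949964679}{34716670560} \left(- \frac{1}{67044}\right) = - \frac{28949964679}{2327544461024640}$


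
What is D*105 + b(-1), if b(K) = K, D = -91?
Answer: -9556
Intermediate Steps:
D*105 + b(-1) = -91*105 - 1 = -9555 - 1 = -9556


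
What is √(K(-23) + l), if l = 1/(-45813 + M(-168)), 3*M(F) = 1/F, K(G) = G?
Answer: I*√12262155590058719/23089753 ≈ 4.7958*I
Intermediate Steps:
M(F) = 1/(3*F)
l = -504/23089753 (l = 1/(-45813 + (⅓)/(-168)) = 1/(-45813 + (⅓)*(-1/168)) = 1/(-45813 - 1/504) = 1/(-23089753/504) = -504/23089753 ≈ -2.1828e-5)
√(K(-23) + l) = √(-23 - 504/23089753) = √(-531064823/23089753) = I*√12262155590058719/23089753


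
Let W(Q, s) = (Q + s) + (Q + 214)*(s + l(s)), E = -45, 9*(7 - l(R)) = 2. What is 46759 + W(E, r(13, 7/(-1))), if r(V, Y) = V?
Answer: 450625/9 ≈ 50069.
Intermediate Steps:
l(R) = 61/9 (l(R) = 7 - ⅑*2 = 7 - 2/9 = 61/9)
W(Q, s) = Q + s + (214 + Q)*(61/9 + s) (W(Q, s) = (Q + s) + (Q + 214)*(s + 61/9) = (Q + s) + (214 + Q)*(61/9 + s) = Q + s + (214 + Q)*(61/9 + s))
46759 + W(E, r(13, 7/(-1))) = 46759 + (13054/9 + 215*13 + (70/9)*(-45) - 45*13) = 46759 + (13054/9 + 2795 - 350 - 585) = 46759 + 29794/9 = 450625/9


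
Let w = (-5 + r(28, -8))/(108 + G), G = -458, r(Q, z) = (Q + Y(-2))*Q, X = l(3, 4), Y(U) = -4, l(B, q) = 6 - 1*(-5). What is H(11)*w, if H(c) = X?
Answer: -7337/350 ≈ -20.963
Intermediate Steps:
l(B, q) = 11 (l(B, q) = 6 + 5 = 11)
X = 11
r(Q, z) = Q*(-4 + Q) (r(Q, z) = (Q - 4)*Q = (-4 + Q)*Q = Q*(-4 + Q))
H(c) = 11
w = -667/350 (w = (-5 + 28*(-4 + 28))/(108 - 458) = (-5 + 28*24)/(-350) = (-5 + 672)*(-1/350) = 667*(-1/350) = -667/350 ≈ -1.9057)
H(11)*w = 11*(-667/350) = -7337/350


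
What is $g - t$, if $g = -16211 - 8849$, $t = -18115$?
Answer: $-6945$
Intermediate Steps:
$g = -25060$ ($g = -16211 - 8849 = -25060$)
$g - t = -25060 - -18115 = -25060 + 18115 = -6945$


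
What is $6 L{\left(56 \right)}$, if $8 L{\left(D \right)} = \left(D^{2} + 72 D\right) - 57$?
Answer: $\frac{21333}{4} \approx 5333.3$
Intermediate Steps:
$L{\left(D \right)} = - \frac{57}{8} + 9 D + \frac{D^{2}}{8}$ ($L{\left(D \right)} = \frac{\left(D^{2} + 72 D\right) - 57}{8} = \frac{-57 + D^{2} + 72 D}{8} = - \frac{57}{8} + 9 D + \frac{D^{2}}{8}$)
$6 L{\left(56 \right)} = 6 \left(- \frac{57}{8} + 9 \cdot 56 + \frac{56^{2}}{8}\right) = 6 \left(- \frac{57}{8} + 504 + \frac{1}{8} \cdot 3136\right) = 6 \left(- \frac{57}{8} + 504 + 392\right) = 6 \cdot \frac{7111}{8} = \frac{21333}{4}$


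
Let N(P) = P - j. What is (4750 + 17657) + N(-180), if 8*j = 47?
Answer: 177769/8 ≈ 22221.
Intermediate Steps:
j = 47/8 (j = (⅛)*47 = 47/8 ≈ 5.8750)
N(P) = -47/8 + P (N(P) = P - 1*47/8 = P - 47/8 = -47/8 + P)
(4750 + 17657) + N(-180) = (4750 + 17657) + (-47/8 - 180) = 22407 - 1487/8 = 177769/8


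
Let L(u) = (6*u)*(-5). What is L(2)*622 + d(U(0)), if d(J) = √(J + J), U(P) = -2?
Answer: -37320 + 2*I ≈ -37320.0 + 2.0*I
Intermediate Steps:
L(u) = -30*u
d(J) = √2*√J (d(J) = √(2*J) = √2*√J)
L(2)*622 + d(U(0)) = -30*2*622 + √2*√(-2) = -60*622 + √2*(I*√2) = -37320 + 2*I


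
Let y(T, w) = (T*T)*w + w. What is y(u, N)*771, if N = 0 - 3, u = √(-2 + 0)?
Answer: 2313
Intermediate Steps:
u = I*√2 (u = √(-2) = I*√2 ≈ 1.4142*I)
N = -3
y(T, w) = w + w*T² (y(T, w) = T²*w + w = w*T² + w = w + w*T²)
y(u, N)*771 = -3*(1 + (I*√2)²)*771 = -3*(1 - 2)*771 = -3*(-1)*771 = 3*771 = 2313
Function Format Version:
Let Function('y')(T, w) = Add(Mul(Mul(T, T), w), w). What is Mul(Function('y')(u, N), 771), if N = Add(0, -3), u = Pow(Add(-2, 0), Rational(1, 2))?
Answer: 2313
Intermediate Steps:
u = Mul(I, Pow(2, Rational(1, 2))) (u = Pow(-2, Rational(1, 2)) = Mul(I, Pow(2, Rational(1, 2))) ≈ Mul(1.4142, I))
N = -3
Function('y')(T, w) = Add(w, Mul(w, Pow(T, 2))) (Function('y')(T, w) = Add(Mul(Pow(T, 2), w), w) = Add(Mul(w, Pow(T, 2)), w) = Add(w, Mul(w, Pow(T, 2))))
Mul(Function('y')(u, N), 771) = Mul(Mul(-3, Add(1, Pow(Mul(I, Pow(2, Rational(1, 2))), 2))), 771) = Mul(Mul(-3, Add(1, -2)), 771) = Mul(Mul(-3, -1), 771) = Mul(3, 771) = 2313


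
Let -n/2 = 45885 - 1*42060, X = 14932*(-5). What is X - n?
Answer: -67010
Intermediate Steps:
X = -74660
n = -7650 (n = -2*(45885 - 1*42060) = -2*(45885 - 42060) = -2*3825 = -7650)
X - n = -74660 - 1*(-7650) = -74660 + 7650 = -67010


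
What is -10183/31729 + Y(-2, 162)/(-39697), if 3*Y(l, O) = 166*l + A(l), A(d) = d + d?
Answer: -57240129/179935159 ≈ -0.31812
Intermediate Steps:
A(d) = 2*d
Y(l, O) = 56*l (Y(l, O) = (166*l + 2*l)/3 = (168*l)/3 = 56*l)
-10183/31729 + Y(-2, 162)/(-39697) = -10183/31729 + (56*(-2))/(-39697) = -10183*1/31729 - 112*(-1/39697) = -10183/31729 + 16/5671 = -57240129/179935159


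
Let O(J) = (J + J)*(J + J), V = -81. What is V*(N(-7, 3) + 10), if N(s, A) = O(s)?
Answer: -16686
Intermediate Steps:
O(J) = 4*J**2 (O(J) = (2*J)*(2*J) = 4*J**2)
N(s, A) = 4*s**2
V*(N(-7, 3) + 10) = -81*(4*(-7)**2 + 10) = -81*(4*49 + 10) = -81*(196 + 10) = -81*206 = -16686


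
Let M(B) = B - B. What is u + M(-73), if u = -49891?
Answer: -49891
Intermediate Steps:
M(B) = 0
u + M(-73) = -49891 + 0 = -49891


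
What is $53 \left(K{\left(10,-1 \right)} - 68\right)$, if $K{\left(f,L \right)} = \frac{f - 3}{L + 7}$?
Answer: $- \frac{21253}{6} \approx -3542.2$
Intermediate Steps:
$K{\left(f,L \right)} = \frac{-3 + f}{7 + L}$
$53 \left(K{\left(10,-1 \right)} - 68\right) = 53 \left(\frac{-3 + 10}{7 - 1} - 68\right) = 53 \left(\frac{1}{6} \cdot 7 - 68\right) = 53 \left(\frac{7}{6} - 68\right) = 53 \left(- \frac{401}{6}\right) = - \frac{21253}{6}$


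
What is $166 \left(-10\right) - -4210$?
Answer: $2550$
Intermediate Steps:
$166 \left(-10\right) - -4210 = -1660 + 4210 = 2550$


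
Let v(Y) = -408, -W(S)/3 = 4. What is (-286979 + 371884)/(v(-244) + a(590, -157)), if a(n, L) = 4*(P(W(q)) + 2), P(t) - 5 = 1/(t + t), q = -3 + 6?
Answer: -509430/2281 ≈ -223.34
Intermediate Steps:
q = 3
W(S) = -12 (W(S) = -3*4 = -12)
P(t) = 5 + 1/(2*t) (P(t) = 5 + 1/(t + t) = 5 + 1/(2*t))
a(n, L) = 167/6 (a(n, L) = 4*((5 + (1/2)/(-12)) + 2) = 4*((5 + (1/2)*(-1/12)) + 2) = 4*((5 - 1/24) + 2) = 4*(119/24 + 2) = 4*(167/24) = 167/6)
(-286979 + 371884)/(v(-244) + a(590, -157)) = (-286979 + 371884)/(-408 + 167/6) = 84905/(-2281/6) = 84905*(-6/2281) = -509430/2281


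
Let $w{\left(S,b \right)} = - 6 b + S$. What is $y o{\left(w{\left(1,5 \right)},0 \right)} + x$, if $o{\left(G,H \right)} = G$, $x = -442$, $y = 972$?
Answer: $-28630$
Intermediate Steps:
$w{\left(S,b \right)} = S - 6 b$
$y o{\left(w{\left(1,5 \right)},0 \right)} + x = 972 \left(1 - 30\right) - 442 = 972 \left(-29\right) - 442 = -28188 - 442 = -28630$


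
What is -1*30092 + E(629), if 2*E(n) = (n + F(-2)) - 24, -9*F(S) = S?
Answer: -536209/18 ≈ -29789.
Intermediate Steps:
F(S) = -S/9
E(n) = -107/9 + n/2 (E(n) = ((n - ⅑*(-2)) - 24)/2 = ((n + 2/9) - 24)/2 = ((2/9 + n) - 24)/2 = (-214/9 + n)/2 = -107/9 + n/2)
-1*30092 + E(629) = -1*30092 + (-107/9 + (½)*629) = -30092 + (-107/9 + 629/2) = -30092 + 5447/18 = -536209/18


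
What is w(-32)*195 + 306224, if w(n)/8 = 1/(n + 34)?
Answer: 307004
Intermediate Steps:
w(n) = 8/(34 + n) (w(n) = 8/(n + 34) = 8/(34 + n))
w(-32)*195 + 306224 = (8/(34 - 32))*195 + 306224 = (8/2)*195 + 306224 = (8*(1/2))*195 + 306224 = 4*195 + 306224 = 780 + 306224 = 307004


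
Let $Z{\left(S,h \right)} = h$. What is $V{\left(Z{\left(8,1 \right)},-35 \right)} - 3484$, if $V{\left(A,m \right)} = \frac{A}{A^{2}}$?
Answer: $-3483$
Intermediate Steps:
$V{\left(A,m \right)} = \frac{1}{A}$ ($V{\left(A,m \right)} = \frac{A}{A^{2}} = \frac{1}{A}$)
$V{\left(Z{\left(8,1 \right)},-35 \right)} - 3484 = 1^{-1} - 3484 = 1 - 3484 = -3483$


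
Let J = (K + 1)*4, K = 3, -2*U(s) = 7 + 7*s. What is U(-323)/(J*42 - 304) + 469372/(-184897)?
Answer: 1550001/2958352 ≈ 0.52394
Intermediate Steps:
U(s) = -7/2 - 7*s/2 (U(s) = -(7 + 7*s)/2 = -7/2 - 7*s/2)
J = 16 (J = (3 + 1)*4 = 4*4 = 16)
U(-323)/(J*42 - 304) + 469372/(-184897) = (-7/2 - 7/2*(-323))/(16*42 - 304) + 469372/(-184897) = (-7/2 + 2261/2)/(672 - 304) + 469372*(-1/184897) = 1127/368 - 469372/184897 = 1127*(1/368) - 469372/184897 = 49/16 - 469372/184897 = 1550001/2958352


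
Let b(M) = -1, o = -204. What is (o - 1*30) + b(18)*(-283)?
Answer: 49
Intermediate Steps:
(o - 1*30) + b(18)*(-283) = (-204 - 1*30) - 1*(-283) = (-204 - 30) + 283 = -234 + 283 = 49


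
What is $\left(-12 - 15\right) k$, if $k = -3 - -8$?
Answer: $-135$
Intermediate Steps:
$k = 5$ ($k = -3 + 8 = 5$)
$\left(-12 - 15\right) k = \left(-12 - 15\right) 5 = \left(-27\right) 5 = -135$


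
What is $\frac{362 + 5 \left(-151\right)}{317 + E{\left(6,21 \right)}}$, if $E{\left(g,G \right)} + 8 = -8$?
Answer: $- \frac{393}{301} \approx -1.3056$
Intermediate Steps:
$E{\left(g,G \right)} = -16$ ($E{\left(g,G \right)} = -8 - 8 = -16$)
$\frac{362 + 5 \left(-151\right)}{317 + E{\left(6,21 \right)}} = \frac{362 + 5 \left(-151\right)}{317 - 16} = \frac{362 - 755}{301} = \left(-393\right) \frac{1}{301} = - \frac{393}{301}$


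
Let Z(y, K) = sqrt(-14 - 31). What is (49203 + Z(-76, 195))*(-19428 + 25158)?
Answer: 281933190 + 17190*I*sqrt(5) ≈ 2.8193e+8 + 38438.0*I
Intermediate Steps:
Z(y, K) = 3*I*sqrt(5) (Z(y, K) = sqrt(-45) = 3*I*sqrt(5))
(49203 + Z(-76, 195))*(-19428 + 25158) = (49203 + 3*I*sqrt(5))*(-19428 + 25158) = (49203 + 3*I*sqrt(5))*5730 = 281933190 + 17190*I*sqrt(5)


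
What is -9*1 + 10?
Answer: 1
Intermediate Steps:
-9*1 + 10 = -9 + 10 = 1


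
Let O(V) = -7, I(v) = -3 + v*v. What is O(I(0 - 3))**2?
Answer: 49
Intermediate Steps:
I(v) = -3 + v**2
O(I(0 - 3))**2 = (-7)**2 = 49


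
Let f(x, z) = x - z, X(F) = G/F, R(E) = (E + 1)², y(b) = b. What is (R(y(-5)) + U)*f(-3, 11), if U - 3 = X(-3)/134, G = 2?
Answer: -53452/201 ≈ -265.93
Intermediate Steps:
R(E) = (1 + E)²
X(F) = 2/F
U = 602/201 (U = 3 + (2/(-3))/134 = 3 + (2*(-⅓))*(1/134) = 3 - ⅔*1/134 = 3 - 1/201 = 602/201 ≈ 2.9950)
(R(y(-5)) + U)*f(-3, 11) = ((1 - 5)² + 602/201)*(-3 - 1*11) = ((-4)² + 602/201)*(-3 - 11) = (16 + 602/201)*(-14) = (3818/201)*(-14) = -53452/201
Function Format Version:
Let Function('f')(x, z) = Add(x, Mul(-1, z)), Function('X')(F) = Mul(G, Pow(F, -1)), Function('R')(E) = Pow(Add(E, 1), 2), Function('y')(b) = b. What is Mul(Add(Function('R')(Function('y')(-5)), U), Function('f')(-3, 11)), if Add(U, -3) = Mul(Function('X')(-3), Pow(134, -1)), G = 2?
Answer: Rational(-53452, 201) ≈ -265.93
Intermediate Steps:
Function('R')(E) = Pow(Add(1, E), 2)
Function('X')(F) = Mul(2, Pow(F, -1))
U = Rational(602, 201) (U = Add(3, Mul(Mul(2, Pow(-3, -1)), Pow(134, -1))) = Add(3, Mul(Mul(2, Rational(-1, 3)), Rational(1, 134))) = Add(3, Mul(Rational(-2, 3), Rational(1, 134))) = Add(3, Rational(-1, 201)) = Rational(602, 201) ≈ 2.9950)
Mul(Add(Function('R')(Function('y')(-5)), U), Function('f')(-3, 11)) = Mul(Add(Pow(Add(1, -5), 2), Rational(602, 201)), Add(-3, Mul(-1, 11))) = Mul(Add(Pow(-4, 2), Rational(602, 201)), Add(-3, -11)) = Mul(Add(16, Rational(602, 201)), -14) = Mul(Rational(3818, 201), -14) = Rational(-53452, 201)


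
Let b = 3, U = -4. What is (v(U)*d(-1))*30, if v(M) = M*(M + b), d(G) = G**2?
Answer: 120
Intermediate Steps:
v(M) = M*(3 + M) (v(M) = M*(M + 3) = M*(3 + M))
(v(U)*d(-1))*30 = (-4*(3 - 4)*(-1)**2)*30 = (-4*(-1)*1)*30 = (4*1)*30 = 4*30 = 120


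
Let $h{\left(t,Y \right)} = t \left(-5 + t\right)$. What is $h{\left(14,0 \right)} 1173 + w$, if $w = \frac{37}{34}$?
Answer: $\frac{5025169}{34} \approx 1.478 \cdot 10^{5}$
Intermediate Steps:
$w = \frac{37}{34}$ ($w = 37 \cdot \frac{1}{34} = \frac{37}{34} \approx 1.0882$)
$h{\left(14,0 \right)} 1173 + w = 14 \left(-5 + 14\right) 1173 + \frac{37}{34} = 14 \cdot 9 \cdot 1173 + \frac{37}{34} = 126 \cdot 1173 + \frac{37}{34} = 147798 + \frac{37}{34} = \frac{5025169}{34}$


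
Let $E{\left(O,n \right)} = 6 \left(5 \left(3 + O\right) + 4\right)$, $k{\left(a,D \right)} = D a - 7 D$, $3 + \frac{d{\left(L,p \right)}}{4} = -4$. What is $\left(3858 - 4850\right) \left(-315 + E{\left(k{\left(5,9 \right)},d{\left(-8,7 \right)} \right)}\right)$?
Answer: $735072$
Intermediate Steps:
$d{\left(L,p \right)} = -28$ ($d{\left(L,p \right)} = -12 + 4 \left(-4\right) = -12 - 16 = -28$)
$k{\left(a,D \right)} = - 7 D + D a$
$E{\left(O,n \right)} = 114 + 30 O$ ($E{\left(O,n \right)} = 6 \left(\left(15 + 5 O\right) + 4\right) = 6 \left(19 + 5 O\right) = 114 + 30 O$)
$\left(3858 - 4850\right) \left(-315 + E{\left(k{\left(5,9 \right)},d{\left(-8,7 \right)} \right)}\right) = \left(3858 - 4850\right) \left(-315 + \left(114 + 30 \cdot 9 \left(-7 + 5\right)\right)\right) = - 992 \left(-315 + \left(114 + 30 \cdot 9 \left(-2\right)\right)\right) = - 992 \left(-315 + \left(114 + 30 \left(-18\right)\right)\right) = - 992 \left(-315 + \left(114 - 540\right)\right) = - 992 \left(-315 - 426\right) = \left(-992\right) \left(-741\right) = 735072$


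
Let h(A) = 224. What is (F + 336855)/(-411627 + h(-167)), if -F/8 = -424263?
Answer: -3730959/411403 ≈ -9.0689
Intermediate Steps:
F = 3394104 (F = -8*(-424263) = 3394104)
(F + 336855)/(-411627 + h(-167)) = (3394104 + 336855)/(-411627 + 224) = 3730959/(-411403) = 3730959*(-1/411403) = -3730959/411403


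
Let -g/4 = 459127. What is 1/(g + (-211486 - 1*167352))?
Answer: -1/2215346 ≈ -4.5140e-7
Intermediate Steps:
g = -1836508 (g = -4*459127 = -1836508)
1/(g + (-211486 - 1*167352)) = 1/(-1836508 + (-211486 - 1*167352)) = 1/(-1836508 + (-211486 - 167352)) = 1/(-1836508 - 378838) = 1/(-2215346) = -1/2215346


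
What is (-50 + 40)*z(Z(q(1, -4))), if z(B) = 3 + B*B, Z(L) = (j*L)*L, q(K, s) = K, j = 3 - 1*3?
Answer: -30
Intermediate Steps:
j = 0 (j = 3 - 3 = 0)
Z(L) = 0 (Z(L) = (0*L)*L = 0*L = 0)
z(B) = 3 + B**2
(-50 + 40)*z(Z(q(1, -4))) = (-50 + 40)*(3 + 0**2) = -10*(3 + 0) = -10*3 = -30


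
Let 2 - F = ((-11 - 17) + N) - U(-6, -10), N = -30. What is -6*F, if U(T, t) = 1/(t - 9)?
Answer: -6834/19 ≈ -359.68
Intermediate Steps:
U(T, t) = 1/(-9 + t)
F = 1139/19 (F = 2 - (((-11 - 17) - 30) - 1/(-9 - 10)) = 2 - ((-28 - 30) - 1/(-19)) = 2 - (-58 - 1*(-1/19)) = 2 - (-58 + 1/19) = 2 - 1*(-1101/19) = 2 + 1101/19 = 1139/19 ≈ 59.947)
-6*F = -6*1139/19 = -6834/19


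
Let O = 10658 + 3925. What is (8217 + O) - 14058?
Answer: 8742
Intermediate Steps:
O = 14583
(8217 + O) - 14058 = (8217 + 14583) - 14058 = 22800 - 14058 = 8742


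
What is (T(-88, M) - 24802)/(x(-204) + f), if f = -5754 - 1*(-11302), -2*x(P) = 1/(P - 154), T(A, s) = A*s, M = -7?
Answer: -5772392/1324123 ≈ -4.3594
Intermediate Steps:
x(P) = -1/(2*(-154 + P)) (x(P) = -1/(2*(P - 154)) = -1/(2*(-154 + P)))
f = 5548 (f = -5754 + 11302 = 5548)
(T(-88, M) - 24802)/(x(-204) + f) = (-88*(-7) - 24802)/(-1/(-308 + 2*(-204)) + 5548) = (616 - 24802)/(-1/(-308 - 408) + 5548) = -24186/(-1/(-716) + 5548) = -24186/(-1*(-1/716) + 5548) = -24186/(1/716 + 5548) = -24186/3972369/716 = -24186*716/3972369 = -5772392/1324123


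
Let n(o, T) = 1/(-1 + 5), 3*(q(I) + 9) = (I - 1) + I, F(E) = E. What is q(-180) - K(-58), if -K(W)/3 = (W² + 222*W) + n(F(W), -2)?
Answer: -343975/12 ≈ -28665.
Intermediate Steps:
q(I) = -28/3 + 2*I/3 (q(I) = -9 + ((I - 1) + I)/3 = -9 + ((-1 + I) + I)/3 = -9 + (-1 + 2*I)/3 = -9 + (-⅓ + 2*I/3) = -28/3 + 2*I/3)
n(o, T) = ¼ (n(o, T) = 1/4 = ¼)
K(W) = -¾ - 666*W - 3*W² (K(W) = -3*((W² + 222*W) + ¼) = -3*(¼ + W² + 222*W) = -¾ - 666*W - 3*W²)
q(-180) - K(-58) = (-28/3 + (⅔)*(-180)) - (-¾ - 666*(-58) - 3*(-58)²) = (-28/3 - 120) - (-¾ + 38628 - 3*3364) = -388/3 - (-¾ + 38628 - 10092) = -388/3 - 1*114141/4 = -388/3 - 114141/4 = -343975/12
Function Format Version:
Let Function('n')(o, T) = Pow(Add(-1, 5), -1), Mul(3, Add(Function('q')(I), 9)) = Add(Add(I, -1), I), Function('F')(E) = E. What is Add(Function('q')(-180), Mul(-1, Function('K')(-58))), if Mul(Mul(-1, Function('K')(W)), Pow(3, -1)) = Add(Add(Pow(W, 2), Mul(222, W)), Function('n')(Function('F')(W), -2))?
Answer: Rational(-343975, 12) ≈ -28665.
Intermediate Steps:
Function('q')(I) = Add(Rational(-28, 3), Mul(Rational(2, 3), I)) (Function('q')(I) = Add(-9, Mul(Rational(1, 3), Add(Add(I, -1), I))) = Add(-9, Mul(Rational(1, 3), Add(Add(-1, I), I))) = Add(-9, Mul(Rational(1, 3), Add(-1, Mul(2, I)))) = Add(-9, Add(Rational(-1, 3), Mul(Rational(2, 3), I))) = Add(Rational(-28, 3), Mul(Rational(2, 3), I)))
Function('n')(o, T) = Rational(1, 4) (Function('n')(o, T) = Pow(4, -1) = Rational(1, 4))
Function('K')(W) = Add(Rational(-3, 4), Mul(-666, W), Mul(-3, Pow(W, 2))) (Function('K')(W) = Mul(-3, Add(Add(Pow(W, 2), Mul(222, W)), Rational(1, 4))) = Mul(-3, Add(Rational(1, 4), Pow(W, 2), Mul(222, W))) = Add(Rational(-3, 4), Mul(-666, W), Mul(-3, Pow(W, 2))))
Add(Function('q')(-180), Mul(-1, Function('K')(-58))) = Add(Add(Rational(-28, 3), Mul(Rational(2, 3), -180)), Mul(-1, Add(Rational(-3, 4), Mul(-666, -58), Mul(-3, Pow(-58, 2))))) = Add(Add(Rational(-28, 3), -120), Mul(-1, Add(Rational(-3, 4), 38628, Mul(-3, 3364)))) = Add(Rational(-388, 3), Mul(-1, Add(Rational(-3, 4), 38628, -10092))) = Add(Rational(-388, 3), Mul(-1, Rational(114141, 4))) = Add(Rational(-388, 3), Rational(-114141, 4)) = Rational(-343975, 12)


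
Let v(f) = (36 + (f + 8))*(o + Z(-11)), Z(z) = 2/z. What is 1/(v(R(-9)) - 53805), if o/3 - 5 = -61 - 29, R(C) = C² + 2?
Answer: -11/948344 ≈ -1.1599e-5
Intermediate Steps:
R(C) = 2 + C²
o = -255 (o = 15 + 3*(-61 - 29) = 15 + 3*(-90) = 15 - 270 = -255)
v(f) = -11228 - 2807*f/11 (v(f) = (36 + (f + 8))*(-255 + 2/(-11)) = (36 + (8 + f))*(-255 + 2*(-1/11)) = (44 + f)*(-255 - 2/11) = (44 + f)*(-2807/11) = -11228 - 2807*f/11)
1/(v(R(-9)) - 53805) = 1/((-11228 - 2807*(2 + (-9)²)/11) - 53805) = 1/((-11228 - 2807*(2 + 81)/11) - 53805) = 1/((-11228 - 2807/11*83) - 53805) = 1/((-11228 - 232981/11) - 53805) = 1/(-356489/11 - 53805) = 1/(-948344/11) = -11/948344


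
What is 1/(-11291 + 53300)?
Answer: 1/42009 ≈ 2.3804e-5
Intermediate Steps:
1/(-11291 + 53300) = 1/42009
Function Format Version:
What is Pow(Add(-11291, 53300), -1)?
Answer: Rational(1, 42009) ≈ 2.3804e-5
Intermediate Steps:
Pow(Add(-11291, 53300), -1) = Pow(42009, -1) = Rational(1, 42009)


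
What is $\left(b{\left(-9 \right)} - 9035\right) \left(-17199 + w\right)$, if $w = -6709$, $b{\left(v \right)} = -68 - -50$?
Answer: $216439124$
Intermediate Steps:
$b{\left(v \right)} = -18$ ($b{\left(v \right)} = -68 + 50 = -18$)
$\left(b{\left(-9 \right)} - 9035\right) \left(-17199 + w\right) = \left(-18 - 9035\right) \left(-17199 - 6709\right) = \left(-9053\right) \left(-23908\right) = 216439124$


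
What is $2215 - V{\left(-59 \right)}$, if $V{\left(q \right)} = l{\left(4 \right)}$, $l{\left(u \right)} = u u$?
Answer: $2199$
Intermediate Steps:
$l{\left(u \right)} = u^{2}$
$V{\left(q \right)} = 16$ ($V{\left(q \right)} = 4^{2} = 16$)
$2215 - V{\left(-59 \right)} = 2215 - 16 = 2199$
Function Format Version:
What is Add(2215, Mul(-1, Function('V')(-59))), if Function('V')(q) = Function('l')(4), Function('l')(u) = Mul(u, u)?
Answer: 2199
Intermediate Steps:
Function('l')(u) = Pow(u, 2)
Function('V')(q) = 16 (Function('V')(q) = Pow(4, 2) = 16)
Add(2215, Mul(-1, Function('V')(-59))) = Add(2215, Mul(-1, 16)) = Add(2215, -16) = 2199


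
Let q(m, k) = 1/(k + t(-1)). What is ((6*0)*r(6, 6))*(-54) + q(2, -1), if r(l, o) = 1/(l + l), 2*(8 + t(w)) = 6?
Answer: -⅙ ≈ -0.16667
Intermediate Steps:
t(w) = -5 (t(w) = -8 + (½)*6 = -8 + 3 = -5)
r(l, o) = 1/(2*l)
q(m, k) = 1/(-5 + k) (q(m, k) = 1/(k - 5) = 1/(-5 + k))
((6*0)*r(6, 6))*(-54) + q(2, -1) = ((6*0)*((½)/6))*(-54) + 1/(-5 - 1) = (0*((½)*(⅙)))*(-54) + 1/(-6) = (0*(1/12))*(-54) - ⅙ = 0*(-54) - ⅙ = 0 - ⅙ = -⅙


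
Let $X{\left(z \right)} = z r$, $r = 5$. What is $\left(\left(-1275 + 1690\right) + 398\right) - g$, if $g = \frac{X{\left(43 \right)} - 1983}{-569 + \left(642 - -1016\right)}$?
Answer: $\frac{887125}{1089} \approx 814.62$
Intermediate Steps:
$X{\left(z \right)} = 5 z$ ($X{\left(z \right)} = z 5 = 5 z$)
$g = - \frac{1768}{1089}$ ($g = \frac{5 \cdot 43 - 1983}{-569 + \left(642 - -1016\right)} = \frac{215 - 1983}{-569 + \left(642 + 1016\right)} = - \frac{1768}{-569 + 1658} = - \frac{1768}{1089} \approx -1.6235$)
$\left(\left(-1275 + 1690\right) + 398\right) - g = \left(\left(-1275 + 1690\right) + 398\right) - - \frac{1768}{1089} = \left(415 + 398\right) + \frac{1768}{1089} = 813 + \frac{1768}{1089} = \frac{887125}{1089}$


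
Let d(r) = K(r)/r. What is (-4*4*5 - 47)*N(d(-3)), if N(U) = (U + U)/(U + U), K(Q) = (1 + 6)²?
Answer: -127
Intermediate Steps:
K(Q) = 49 (K(Q) = 7² = 49)
d(r) = 49/r
N(U) = 1 (N(U) = (2*U)/((2*U)) = (2*U)*(1/(2*U)) = 1)
(-4*4*5 - 47)*N(d(-3)) = (-4*4*5 - 47)*1 = (-16*5 - 47)*1 = (-80 - 47)*1 = -127*1 = -127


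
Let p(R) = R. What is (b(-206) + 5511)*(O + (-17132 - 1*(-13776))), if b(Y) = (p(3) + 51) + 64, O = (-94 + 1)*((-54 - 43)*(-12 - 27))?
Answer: -1999280075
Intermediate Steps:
O = -351819 (O = -(-9021)*(-39) = -93*3783 = -351819)
b(Y) = 118 (b(Y) = (3 + 51) + 64 = 54 + 64 = 118)
(b(-206) + 5511)*(O + (-17132 - 1*(-13776))) = (118 + 5511)*(-351819 + (-17132 - 1*(-13776))) = 5629*(-351819 + (-17132 + 13776)) = 5629*(-351819 - 3356) = 5629*(-355175) = -1999280075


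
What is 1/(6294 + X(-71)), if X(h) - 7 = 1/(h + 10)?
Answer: 61/384360 ≈ 0.00015871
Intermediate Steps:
X(h) = 7 + 1/(10 + h) (X(h) = 7 + 1/(h + 10) = 7 + 1/(10 + h))
1/(6294 + X(-71)) = 1/(6294 + (71 + 7*(-71))/(10 - 71)) = 1/(6294 + (71 - 497)/(-61)) = 1/(6294 - 1/61*(-426)) = 1/(6294 + 426/61) = 1/(384360/61) = 61/384360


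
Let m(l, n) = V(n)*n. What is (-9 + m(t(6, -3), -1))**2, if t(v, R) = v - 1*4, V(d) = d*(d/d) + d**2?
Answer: 81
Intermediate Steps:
V(d) = d + d**2 (V(d) = d*1 + d**2 = d + d**2)
t(v, R) = -4 + v (t(v, R) = v - 4 = -4 + v)
m(l, n) = n**2*(1 + n) (m(l, n) = (n*(1 + n))*n = n**2*(1 + n))
(-9 + m(t(6, -3), -1))**2 = (-9 + (-1)**2*(1 - 1))**2 = (-9 + 1*0)**2 = (-9 + 0)**2 = (-9)**2 = 81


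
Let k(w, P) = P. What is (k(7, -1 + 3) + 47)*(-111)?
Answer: -5439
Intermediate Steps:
(k(7, -1 + 3) + 47)*(-111) = ((-1 + 3) + 47)*(-111) = (2 + 47)*(-111) = 49*(-111) = -5439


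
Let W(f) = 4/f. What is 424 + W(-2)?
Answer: 422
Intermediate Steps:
424 + W(-2) = 424 + 4/(-2) = 424 + 4*(-½) = 424 - 2 = 422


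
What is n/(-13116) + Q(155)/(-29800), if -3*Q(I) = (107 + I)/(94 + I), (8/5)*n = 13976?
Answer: -2025446923/3041354475 ≈ -0.66597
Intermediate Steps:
n = 8735 (n = (5/8)*13976 = 8735)
Q(I) = -(107 + I)/(3*(94 + I))
n/(-13116) + Q(155)/(-29800) = 8735/(-13116) + ((-107 - 1*155)/(3*(94 + 155)))/(-29800) = 8735*(-1/13116) + ((1/3)*(-107 - 155)/249)*(-1/29800) = -8735/13116 + ((1/3)*(1/249)*(-262))*(-1/29800) = -8735/13116 - 262/747*(-1/29800) = -8735/13116 + 131/11130300 = -2025446923/3041354475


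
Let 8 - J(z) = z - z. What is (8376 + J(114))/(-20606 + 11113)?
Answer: -8384/9493 ≈ -0.88318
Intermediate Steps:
J(z) = 8 (J(z) = 8 - (z - z) = 8 - 1*0 = 8 + 0 = 8)
(8376 + J(114))/(-20606 + 11113) = (8376 + 8)/(-20606 + 11113) = 8384/(-9493) = 8384*(-1/9493) = -8384/9493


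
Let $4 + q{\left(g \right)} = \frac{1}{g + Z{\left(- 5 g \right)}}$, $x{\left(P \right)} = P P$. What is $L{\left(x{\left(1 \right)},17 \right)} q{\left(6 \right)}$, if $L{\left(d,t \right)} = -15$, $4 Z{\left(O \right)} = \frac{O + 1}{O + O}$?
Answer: $\frac{84540}{1469} \approx 57.549$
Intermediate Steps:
$Z{\left(O \right)} = \frac{1 + O}{8 O}$ ($Z{\left(O \right)} = \frac{\left(O + 1\right) \frac{1}{O + O}}{4} = \frac{\left(1 + O\right) \frac{1}{2 O}}{4} = \frac{\frac{1}{2} \frac{1}{O} \left(1 + O\right)}{4} = \frac{1 + O}{8 O}$)
$x{\left(P \right)} = P^{2}$
$q{\left(g \right)} = -4 + \frac{1}{g - \frac{1 - 5 g}{40 g}}$ ($q{\left(g \right)} = -4 + \frac{1}{g + \frac{1 - 5 g}{8 \left(- 5 g\right)}} = -4 + \frac{1}{g + \frac{- \frac{1}{5 g} \left(1 - 5 g\right)}{8}} = -4 + \frac{1}{g - \frac{1 - 5 g}{40 g}}$)
$L{\left(x{\left(1 \right)},17 \right)} q{\left(6 \right)} = - 15 \frac{4 \left(1 - 40 \cdot 6^{2} + 5 \cdot 6\right)}{-1 + 5 \cdot 6 + 40 \cdot 6^{2}} = - 15 \frac{4 \left(1 - 1440 + 30\right)}{-1 + 30 + 40 \cdot 36} = - 15 \frac{4 \left(1 - 1440 + 30\right)}{-1 + 30 + 1440} = - 15 \cdot 4 \cdot \frac{1}{1469} \left(-1409\right) = \left(-15\right) \left(- \frac{5636}{1469}\right) = \frac{84540}{1469}$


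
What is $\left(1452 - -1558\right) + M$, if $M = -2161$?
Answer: $849$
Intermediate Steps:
$\left(1452 - -1558\right) + M = \left(1452 - -1558\right) - 2161 = \left(1452 + 1558\right) - 2161 = 3010 - 2161 = 849$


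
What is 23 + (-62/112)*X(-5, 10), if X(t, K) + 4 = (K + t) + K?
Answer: 947/56 ≈ 16.911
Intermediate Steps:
X(t, K) = -4 + t + 2*K (X(t, K) = -4 + ((K + t) + K) = -4 + (t + 2*K) = -4 + t + 2*K)
23 + (-62/112)*X(-5, 10) = 23 + (-62/112)*(-4 - 5 + 2*10) = 23 + (-62*1/112)*(-4 - 5 + 20) = 23 - 31/56*11 = 23 - 341/56 = 947/56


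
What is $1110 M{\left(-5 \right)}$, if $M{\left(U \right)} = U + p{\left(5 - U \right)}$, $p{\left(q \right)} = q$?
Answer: $5550$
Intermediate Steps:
$M{\left(U \right)} = 5$ ($M{\left(U \right)} = U - \left(-5 + U\right) = 5$)
$1110 M{\left(-5 \right)} = 1110 \cdot 5 = 5550$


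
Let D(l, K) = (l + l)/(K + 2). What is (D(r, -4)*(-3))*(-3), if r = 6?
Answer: -54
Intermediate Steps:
D(l, K) = 2*l/(2 + K) (D(l, K) = (2*l)/(2 + K) = 2*l/(2 + K))
(D(r, -4)*(-3))*(-3) = ((2*6/(2 - 4))*(-3))*(-3) = ((2*6/(-2))*(-3))*(-3) = ((2*6*(-½))*(-3))*(-3) = -6*(-3)*(-3) = 18*(-3) = -54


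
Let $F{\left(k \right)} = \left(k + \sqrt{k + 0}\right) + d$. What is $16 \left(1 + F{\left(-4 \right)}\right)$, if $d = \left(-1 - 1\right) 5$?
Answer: $-208 + 32 i \approx -208.0 + 32.0 i$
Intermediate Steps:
$d = -10$ ($d = \left(-2\right) 5 = -10$)
$F{\left(k \right)} = -10 + k + \sqrt{k}$ ($F{\left(k \right)} = \left(k + \sqrt{k + 0}\right) - 10 = \left(k + \sqrt{k}\right) - 10 = -10 + k + \sqrt{k}$)
$16 \left(1 + F{\left(-4 \right)}\right) = 16 \left(1 - \left(14 - 2 i\right)\right) = 16 \left(-13 + 2 i\right) = -208 + 32 i$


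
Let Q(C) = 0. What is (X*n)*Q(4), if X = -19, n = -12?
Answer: 0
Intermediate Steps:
(X*n)*Q(4) = -19*(-12)*0 = 228*0 = 0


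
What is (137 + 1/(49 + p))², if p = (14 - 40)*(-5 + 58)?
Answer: 33150213184/1766241 ≈ 18769.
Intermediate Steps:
p = -1378 (p = -26*53 = -1378)
(137 + 1/(49 + p))² = (137 + 1/(49 - 1378))² = (137 + 1/(-1329))² = (137 - 1/1329)² = (182072/1329)² = 33150213184/1766241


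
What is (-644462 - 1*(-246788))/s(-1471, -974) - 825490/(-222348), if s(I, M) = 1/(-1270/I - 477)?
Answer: 30965258871030467/163536954 ≈ 1.8935e+8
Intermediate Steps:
s(I, M) = 1/(-477 - 1270/I)
(-644462 - 1*(-246788))/s(-1471, -974) - 825490/(-222348) = (-644462 - 1*(-246788))/((-1*(-1471)/(1270 + 477*(-1471)))) - 825490/(-222348) = (-644462 + 246788)/((-1*(-1471)/(1270 - 701667))) - 825490*(-1/222348) = -397674/((-1*(-1471)/(-700397))) + 412745/111174 = -397674/((-1*(-1471)*(-1/700397))) + 412745/111174 = -397674/(-1471/700397) + 412745/111174 = -397674*(-700397/1471) + 412745/111174 = 278529676578/1471 + 412745/111174 = 30965258871030467/163536954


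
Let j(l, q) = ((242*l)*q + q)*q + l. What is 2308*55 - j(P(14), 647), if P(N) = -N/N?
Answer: 101011710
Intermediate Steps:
P(N) = -1 (P(N) = -1*1 = -1)
j(l, q) = l + q*(q + 242*l*q) (j(l, q) = (242*l*q + q)*q + l = (q + 242*l*q)*q + l = q*(q + 242*l*q) + l = l + q*(q + 242*l*q))
2308*55 - j(P(14), 647) = 2308*55 - (-1 + 647**2 + 242*(-1)*647**2) = 126940 - (-1 + 418609 + 242*(-1)*418609) = 126940 - (-1 + 418609 - 101303378) = 126940 - 1*(-100884770) = 126940 + 100884770 = 101011710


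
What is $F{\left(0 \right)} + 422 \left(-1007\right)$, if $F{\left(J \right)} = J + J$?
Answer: $-424954$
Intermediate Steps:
$F{\left(J \right)} = 2 J$
$F{\left(0 \right)} + 422 \left(-1007\right) = 2 \cdot 0 + 422 \left(-1007\right) = 0 - 424954 = -424954$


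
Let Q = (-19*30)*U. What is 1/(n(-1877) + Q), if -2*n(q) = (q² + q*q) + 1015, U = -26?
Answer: -2/7017633 ≈ -2.8500e-7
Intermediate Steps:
n(q) = -1015/2 - q² (n(q) = -((q² + q*q) + 1015)/2 = -((q² + q²) + 1015)/2 = -(2*q² + 1015)/2 = -(1015 + 2*q²)/2 = -1015/2 - q²)
Q = 14820 (Q = -19*30*(-26) = -570*(-26) = 14820)
1/(n(-1877) + Q) = 1/((-1015/2 - 1*(-1877)²) + 14820) = 1/((-1015/2 - 1*3523129) + 14820) = 1/((-1015/2 - 3523129) + 14820) = 1/(-7047273/2 + 14820) = 1/(-7017633/2) = -2/7017633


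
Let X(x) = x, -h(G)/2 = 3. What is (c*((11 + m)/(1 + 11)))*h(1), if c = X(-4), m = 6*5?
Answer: 82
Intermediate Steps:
h(G) = -6 (h(G) = -2*3 = -6)
m = 30
c = -4
(c*((11 + m)/(1 + 11)))*h(1) = -4*(11 + 30)/(1 + 11)*(-6) = -164/12*(-6) = -4*41/12*(-6) = -41/3*(-6) = 82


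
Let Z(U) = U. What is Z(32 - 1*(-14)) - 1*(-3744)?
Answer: 3790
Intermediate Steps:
Z(32 - 1*(-14)) - 1*(-3744) = (32 - 1*(-14)) - 1*(-3744) = (32 + 14) + 3744 = 46 + 3744 = 3790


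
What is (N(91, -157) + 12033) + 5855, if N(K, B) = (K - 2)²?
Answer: 25809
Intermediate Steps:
N(K, B) = (-2 + K)²
(N(91, -157) + 12033) + 5855 = ((-2 + 91)² + 12033) + 5855 = (89² + 12033) + 5855 = (7921 + 12033) + 5855 = 19954 + 5855 = 25809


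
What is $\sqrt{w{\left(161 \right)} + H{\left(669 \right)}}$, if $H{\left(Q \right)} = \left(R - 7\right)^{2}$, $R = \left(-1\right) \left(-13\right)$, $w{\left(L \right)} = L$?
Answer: $\sqrt{197} \approx 14.036$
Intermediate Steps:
$R = 13$
$H{\left(Q \right)} = 36$ ($H{\left(Q \right)} = \left(13 - 7\right)^{2} = 6^{2} = 36$)
$\sqrt{w{\left(161 \right)} + H{\left(669 \right)}} = \sqrt{161 + 36} = \sqrt{197}$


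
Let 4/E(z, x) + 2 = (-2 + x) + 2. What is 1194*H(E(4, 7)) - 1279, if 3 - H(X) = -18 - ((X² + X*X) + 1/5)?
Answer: 639053/25 ≈ 25562.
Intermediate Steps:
E(z, x) = 4/(-2 + x) (E(z, x) = 4/(-2 + ((-2 + x) + 2)) = 4/(-2 + x))
H(X) = 106/5 + 2*X² (H(X) = 3 - (-18 - ((X² + X*X) + 1/5)) = 3 - (-18 - ((X² + X²) + ⅕)) = 3 - (-18 - (2*X² + ⅕)) = 3 - (-18 - (⅕ + 2*X²)) = 3 - (-18 + (-⅕ - 2*X²)) = 3 - (-91/5 - 2*X²) = 3 + (91/5 + 2*X²) = 106/5 + 2*X²)
1194*H(E(4, 7)) - 1279 = 1194*(106/5 + 2*(4/(-2 + 7))²) - 1279 = 1194*(106/5 + 2*(4/5)²) - 1279 = 1194*(106/5 + 2*(4*(⅕))²) - 1279 = 1194*(106/5 + 2*(⅘)²) - 1279 = 1194*(106/5 + 2*(16/25)) - 1279 = 1194*(106/5 + 32/25) - 1279 = 1194*(562/25) - 1279 = 671028/25 - 1279 = 639053/25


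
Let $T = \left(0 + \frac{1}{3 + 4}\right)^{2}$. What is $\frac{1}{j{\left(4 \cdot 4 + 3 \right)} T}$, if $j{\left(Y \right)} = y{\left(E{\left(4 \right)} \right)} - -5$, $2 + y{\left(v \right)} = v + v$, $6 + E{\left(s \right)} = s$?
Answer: $-49$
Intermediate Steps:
$E{\left(s \right)} = -6 + s$
$y{\left(v \right)} = -2 + 2 v$ ($y{\left(v \right)} = -2 + \left(v + v\right) = -2 + 2 v$)
$j{\left(Y \right)} = -1$ ($j{\left(Y \right)} = \left(-2 + 2 \left(-6 + 4\right)\right) - -5 = \left(-2 + 2 \left(-2\right)\right) + 5 = \left(-2 - 4\right) + 5 = -6 + 5 = -1$)
$T = \frac{1}{49}$ ($T = \left(0 + \frac{1}{7}\right)^{2} = \left(\frac{1}{7}\right)^{2} = \frac{1}{49} \approx 0.020408$)
$\frac{1}{j{\left(4 \cdot 4 + 3 \right)} T} = \frac{1}{\left(-1\right) \frac{1}{49}} = \frac{1}{- \frac{1}{49}} = -49$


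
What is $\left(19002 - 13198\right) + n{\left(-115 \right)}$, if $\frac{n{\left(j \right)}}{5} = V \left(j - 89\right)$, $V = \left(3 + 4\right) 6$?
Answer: $-37036$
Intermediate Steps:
$V = 42$ ($V = 7 \cdot 6 = 42$)
$n{\left(j \right)} = -18690 + 210 j$ ($n{\left(j \right)} = 5 \cdot 42 \left(j - 89\right) = 5 \cdot 42 \left(-89 + j\right) = 5 \left(-3738 + 42 j\right) = -18690 + 210 j$)
$\left(19002 - 13198\right) + n{\left(-115 \right)} = \left(19002 - 13198\right) + \left(-18690 + 210 \left(-115\right)\right) = 5804 - 42840 = -37036$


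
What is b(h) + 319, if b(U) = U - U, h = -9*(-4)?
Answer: 319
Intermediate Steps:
h = 36
b(U) = 0
b(h) + 319 = 0 + 319 = 319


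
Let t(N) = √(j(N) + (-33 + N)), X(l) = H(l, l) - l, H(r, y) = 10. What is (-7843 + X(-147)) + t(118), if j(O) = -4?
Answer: -7677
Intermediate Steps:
X(l) = 10 - l
t(N) = √(-37 + N) (t(N) = √(-4 + (-33 + N)) = √(-37 + N))
(-7843 + X(-147)) + t(118) = (-7843 + (10 - 1*(-147))) + √(-37 + 118) = (-7843 + (10 + 147)) + √81 = (-7843 + 157) + 9 = -7686 + 9 = -7677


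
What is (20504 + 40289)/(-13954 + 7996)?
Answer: -60793/5958 ≈ -10.204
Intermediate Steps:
(20504 + 40289)/(-13954 + 7996) = 60793/(-5958) = 60793*(-1/5958) = -60793/5958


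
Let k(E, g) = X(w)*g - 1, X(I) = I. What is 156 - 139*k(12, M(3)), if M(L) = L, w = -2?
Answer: 1129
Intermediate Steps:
k(E, g) = -1 - 2*g (k(E, g) = -2*g - 1 = -1 - 2*g)
156 - 139*k(12, M(3)) = 156 - 139*(-1 - 2*3) = 156 - 139*(-1 - 6) = 156 - 139*(-7) = 156 + 973 = 1129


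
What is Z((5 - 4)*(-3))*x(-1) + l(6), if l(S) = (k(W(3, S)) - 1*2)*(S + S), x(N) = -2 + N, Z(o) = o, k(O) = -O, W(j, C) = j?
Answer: -51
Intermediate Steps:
l(S) = -10*S (l(S) = (-1*3 - 1*2)*(S + S) = (-3 - 2)*(2*S) = -10*S)
Z((5 - 4)*(-3))*x(-1) + l(6) = ((5 - 4)*(-3))*(-2 - 1) - 10*6 = (1*(-3))*(-3) - 60 = -3*(-3) - 60 = 9 - 60 = -51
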